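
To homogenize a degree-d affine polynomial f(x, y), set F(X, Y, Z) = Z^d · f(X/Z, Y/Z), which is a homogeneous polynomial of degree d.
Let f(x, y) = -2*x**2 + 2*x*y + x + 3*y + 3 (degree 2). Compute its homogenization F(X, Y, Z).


F(X, Y, Z) = -2*X**2 + 2*X*Y + X*Z + 3*Y*Z + 3*Z**2

deg(f) = 2.
Substitute x = X/Z, y = Y/Z into f, then multiply by Z^2.
  monomial -2·x^2·y^0 ↦ -2·X^2·Y^0·Z^0.
  monomial 2·x^1·y^1 ↦ 2·X^1·Y^1·Z^0.
  monomial 1·x^1·y^0 ↦ 1·X^1·Y^0·Z^1.
  monomial 3·x^0·y^1 ↦ 3·X^0·Y^1·Z^1.
  monomial 3·x^0·y^0 ↦ 3·X^0·Y^0·Z^2.
Collecting: F(X, Y, Z) = -2*X**2 + 2*X*Y + X*Z + 3*Y*Z + 3*Z**2.


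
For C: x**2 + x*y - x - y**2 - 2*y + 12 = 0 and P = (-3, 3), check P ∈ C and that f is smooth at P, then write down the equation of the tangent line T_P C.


Tangent line at P: -4*x - 11*y + 21 = 0.

Step 1: f(-3, 3) = 0, so P lies on C.
Step 2: partial derivatives
  f_x(x, y) = 2*x + y - 1, f_y(x, y) = x - 2*y - 2.
  f_x(P) = -4, f_y(P) = -11 (gradient nonzero, so P is smooth).
Step 3: tangent line at P: -4·(x − -3) + -11·(y − 3) = 0.
Expanding: -4*x - 11*y + 21 = 0.


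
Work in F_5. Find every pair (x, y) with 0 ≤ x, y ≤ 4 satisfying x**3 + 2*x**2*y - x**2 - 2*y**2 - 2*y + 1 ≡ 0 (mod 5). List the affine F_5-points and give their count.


Affine F_5-points: {(2, 0), (2, 3)}; count = 2.

For each of the 25 pairs (x, y) ∈ F_5², evaluate f(x, y) mod 5. Record the zeros.
  x = 0: [0↦1, 1↦2, 2↦4, 3↦2, 4↦1]  zeros at y ∈ ∅
  x = 1: [0↦1, 1↦4, 2↦3, 3↦3, 4↦4]  zeros at y ∈ ∅
  x = 2: [0↦0, 1↦4, 2↦4, 3↦0, 4↦2]  zeros at y ∈ {0, 3}
  x = 3: [0↦4, 1↦3, 2↦3, 3↦4, 4↦1]  zeros at y ∈ ∅
  x = 4: [0↦4, 1↦2, 2↦1, 3↦1, 4↦2]  zeros at y ∈ ∅
Collecting zeros: affine points = {(2, 0), (2, 3)}.
Total count |C(F_5)_aff| = 2.


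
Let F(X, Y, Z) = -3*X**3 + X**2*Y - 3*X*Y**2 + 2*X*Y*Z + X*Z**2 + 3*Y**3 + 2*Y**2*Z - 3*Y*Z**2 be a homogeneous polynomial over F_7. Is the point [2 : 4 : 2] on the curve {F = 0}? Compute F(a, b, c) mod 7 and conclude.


F(2,4,2) ≡ 4 (mod 7); P is NOT on the curve.

Evaluate F(2, 4, 2) term-by-term (mod 7).
  -3*X**3 ↦ -3·8·1·1 = -24
  X**2*Y ↦ 1·4·4·1 = 16
  -3*X*Y**2 ↦ -3·2·16·1 = -96
  2*X*Y*Z ↦ 2·2·4·2 = 32
  X*Z**2 ↦ 1·2·1·4 = 8
  3*Y**3 ↦ 3·1·64·1 = 192
  2*Y**2*Z ↦ 2·1·16·2 = 64
  -3*Y*Z**2 ↦ -3·1·4·4 = -48
Sum: F(2, 4, 2) = (-24) + (16) + (-96) + (32) + (8) + (192) + (64) + (-48) = 144.
Reducing mod 7: 144 ≡ 4 (mod 7).
Since F(a, b, c) ≡ 4 ≠ 0 (mod 7), P does NOT lie on the curve.


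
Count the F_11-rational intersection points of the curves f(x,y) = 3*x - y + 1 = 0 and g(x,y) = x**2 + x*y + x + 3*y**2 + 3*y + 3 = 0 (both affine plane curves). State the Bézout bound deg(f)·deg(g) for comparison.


Common zeros: {(10, 9)}; count = 1; Bézout bound = 2.

deg(f) = 1, deg(g) = 2, so Bézout bound = 2.
Scan x ∈ F_11. For each x, list the y ∈ F_11 with f(x, y) ≡ 0 and those with g(x, y) ≡ 0 (mod 11); the common zeros in that column are the intersection.
  x = 0: f ≡ 0 at y ∈ {1}; g ≡ 0 at y ∈ ∅; common: ∅.
  x = 1: f ≡ 0 at y ∈ {4}; g ≡ 0 at y ∈ {3}; common: ∅.
  x = 2: f ≡ 0 at y ∈ {7}; g ≡ 0 at y ∈ {4, 9}; common: ∅.
  x = 3: f ≡ 0 at y ∈ {10}; g ≡ 0 at y ∈ ∅; common: ∅.
  x = 4: f ≡ 0 at y ∈ {2}; g ≡ 0 at y ∈ {1, 4}; common: ∅.
  x = 5: f ≡ 0 at y ∈ {5}; g ≡ 0 at y ∈ {0, 1}; common: ∅.
  x = 6: f ≡ 0 at y ∈ {8}; g ≡ 0 at y ∈ {3, 5}; common: ∅.
  x = 7: f ≡ 0 at y ∈ {0}; g ≡ 0 at y ∈ ∅; common: ∅.
  x = 8: f ≡ 0 at y ∈ {3}; g ≡ 0 at y ∈ ∅; common: ∅.
  x = 9: f ≡ 0 at y ∈ {6}; g ≡ 0 at y ∈ ∅; common: ∅.
  x = 10: f ≡ 0 at y ∈ {9}; g ≡ 0 at y ∈ {5, 9}; common: {9}.
Collecting: common zeros = {(10, 9)}, so the count is 1.
Comparison with the Bézout bound: 1 ≤ 2 = deg(f)·deg(g), as expected for curves with no common component (the affine F_11-count falls short of the bound because intersections may lie at infinity, over extension fields, or carry multiplicity).


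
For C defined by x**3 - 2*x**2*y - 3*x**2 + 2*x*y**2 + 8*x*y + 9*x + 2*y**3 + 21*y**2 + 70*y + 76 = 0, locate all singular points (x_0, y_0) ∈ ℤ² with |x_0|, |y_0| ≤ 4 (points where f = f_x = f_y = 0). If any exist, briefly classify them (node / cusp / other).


Singular points: {(-1, -3)}; classification: cusp.

Compute partial derivatives:
  f_x = 3*x**2 - 4*x*y - 6*x + 2*y**2 + 8*y + 9.
  f_y = -2*x**2 + 4*x*y + 8*x + 6*y**2 + 42*y + 70.
Scan x_0 ∈ {−4, ..., 4}. For each x_0, f_y(x_0, y) is a polynomial in y; find its integer roots y ∈ {−4, ..., 4}, then test f_x and f at those candidates.
  x = -4: f_y(-4, y) = 6*y**2 + 26*y + 6; no integer root y with |y| ≤ 4.
  x = -3: f_y(-3, y) = 6*y**2 + 30*y + 28; no integer root y with |y| ≤ 4.
  x = -2: f_y(-2, y) = 6*y**2 + 34*y + 46; no integer root y with |y| ≤ 4.
  x = -1: f_y(-1, y) = 6*y**2 + 38*y + 60; vanishes at y ∈ {-3}. (-1, -3): f_x = 0, f = 0 — SINGULAR.
  x = 0: f_y(0, y) = 6*y**2 + 42*y + 70; no integer root y with |y| ≤ 4.
  x = 1: f_y(1, y) = 6*y**2 + 46*y + 76; no integer root y with |y| ≤ 4.
  x = 2: f_y(2, y) = 6*y**2 + 50*y + 78; no integer root y with |y| ≤ 4.
  x = 3: f_y(3, y) = 6*y**2 + 54*y + 76; no integer root y with |y| ≤ 4.
  x = 4: f_y(4, y) = 6*y**2 + 58*y + 70; no integer root y with |y| ≤ 4.
Only singular point on the grid: (-1, -3).
Classify: substitute x = -1 + u, y = -3 + v and expand: f = u**3 - 2*u**2*v + 2*u*v**2 + 2*v**3 + v**2.
No constant or linear terms (consistent with a singular point). Quadratic part: v**2. Cubic part: u**3 - 2*u**2*v + 2*u*v**2 + 2*v**3.
The quadratic part v**2 is a perfect square, so there is a single (double) tangent line v = 0, i.e. y = -3. Restricting the cubic part to that line (v = 0) leaves u**3 ≠ 0, so f is not divisible by v and the branch is v² ≈ -u**3 to lowest order — this is a cusp.
Classification: cusp.


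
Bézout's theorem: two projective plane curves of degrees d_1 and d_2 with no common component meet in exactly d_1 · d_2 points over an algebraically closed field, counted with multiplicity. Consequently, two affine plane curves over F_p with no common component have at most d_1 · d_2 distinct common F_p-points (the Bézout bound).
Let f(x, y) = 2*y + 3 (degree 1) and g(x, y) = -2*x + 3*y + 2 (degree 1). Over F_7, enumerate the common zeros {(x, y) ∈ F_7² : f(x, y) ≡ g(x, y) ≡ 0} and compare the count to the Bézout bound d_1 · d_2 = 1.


Common zeros: {(4, 2)}; count = 1; Bézout bound = 1.

deg(f) = 1, deg(g) = 1, so Bézout bound = 1.
Scan x ∈ F_7. For each x, list the y ∈ F_7 with f(x, y) ≡ 0 and those with g(x, y) ≡ 0 (mod 7); the common zeros in that column are the intersection.
  x = 0: f ≡ 0 at y ∈ {2}; g ≡ 0 at y ∈ {4}; common: ∅.
  x = 1: f ≡ 0 at y ∈ {2}; g ≡ 0 at y ∈ {0}; common: ∅.
  x = 2: f ≡ 0 at y ∈ {2}; g ≡ 0 at y ∈ {3}; common: ∅.
  x = 3: f ≡ 0 at y ∈ {2}; g ≡ 0 at y ∈ {6}; common: ∅.
  x = 4: f ≡ 0 at y ∈ {2}; g ≡ 0 at y ∈ {2}; common: {2}.
  x = 5: f ≡ 0 at y ∈ {2}; g ≡ 0 at y ∈ {5}; common: ∅.
  x = 6: f ≡ 0 at y ∈ {2}; g ≡ 0 at y ∈ {1}; common: ∅.
Collecting: common zeros = {(4, 2)}, so the count is 1.
Comparison with the Bézout bound: 1 ≤ 1 = deg(f)·deg(g), as expected for curves with no common component (the bound is attained).


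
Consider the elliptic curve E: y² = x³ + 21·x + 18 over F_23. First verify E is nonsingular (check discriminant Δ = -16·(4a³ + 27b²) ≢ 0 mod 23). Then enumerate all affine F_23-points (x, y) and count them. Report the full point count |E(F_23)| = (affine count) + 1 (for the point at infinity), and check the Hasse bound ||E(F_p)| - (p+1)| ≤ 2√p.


Affine points = {(0, 8), (0, 15), (3, 4), (3, 19), (5, 8), (5, 15), (7, 5), (7, 18), (8, 10), (8, 13), (9, 4), (9, 19), (10, 3), (10, 20), (11, 4), (11, 19), (13, 2), (13, 21), (18, 8), (18, 15), (19, 10), (19, 13)}; affine count = 22; |E(F_23)| = 23.

Discriminant check: Δ ∝ 4a³ + 27b² = 4·21³ + 27·18² = 4·9261 + 27·324 ≡ 22 (mod 23). Nonzero ⇒ E is nonsingular.
For each x ∈ F_23, compute rhs = x³ + 21·x + 18 mod 23, then count y ∈ F_23 with y² ≡ rhs.
  x = 0: rhs = 18, matching y values: 8, 15 (2 points).
  x = 1: rhs = 17, matching y values: none (0 points).
  x = 2: rhs = 22, matching y values: none (0 points).
  x = 3: rhs = 16, matching y values: 4, 19 (2 points).
  x = 4: rhs = 5, matching y values: none (0 points).
  x = 5: rhs = 18, matching y values: 8, 15 (2 points).
  x = 6: rhs = 15, matching y values: none (0 points).
  x = 7: rhs = 2, matching y values: 5, 18 (2 points).
  x = 8: rhs = 8, matching y values: 10, 13 (2 points).
  x = 9: rhs = 16, matching y values: 4, 19 (2 points).
  x = 10: rhs = 9, matching y values: 3, 20 (2 points).
  x = 11: rhs = 16, matching y values: 4, 19 (2 points).
  x = 12: rhs = 20, matching y values: none (0 points).
  x = 13: rhs = 4, matching y values: 2, 21 (2 points).
  x = 14: rhs = 20, matching y values: none (0 points).
  x = 15: rhs = 5, matching y values: none (0 points).
  x = 16: rhs = 11, matching y values: none (0 points).
  x = 17: rhs = 21, matching y values: none (0 points).
  x = 18: rhs = 18, matching y values: 8, 15 (2 points).
  x = 19: rhs = 8, matching y values: 10, 13 (2 points).
  x = 20: rhs = 20, matching y values: none (0 points).
  x = 21: rhs = 14, matching y values: none (0 points).
  x = 22: rhs = 19, matching y values: none (0 points).
Total affine count: 22.
Full point count |E(F_23)| = 22 + 1 = 23.
Hasse bound: |23 − (23+1)| = |-1| = 1 ≤ 2√23 ≈ 9.5917 ✓.


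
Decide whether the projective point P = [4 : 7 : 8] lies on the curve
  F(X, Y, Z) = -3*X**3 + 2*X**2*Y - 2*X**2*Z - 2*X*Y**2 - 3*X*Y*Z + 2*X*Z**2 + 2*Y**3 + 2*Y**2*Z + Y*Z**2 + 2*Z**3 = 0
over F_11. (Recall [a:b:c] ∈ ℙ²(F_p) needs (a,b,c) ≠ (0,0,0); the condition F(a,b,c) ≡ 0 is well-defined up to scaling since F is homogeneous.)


F(4,7,8) ≡ 10 (mod 11); P is NOT on the curve.

Evaluate F(4, 7, 8) term-by-term (mod 11).
  -3*X**3 ↦ -3·64·1·1 = -192
  2*X**2*Y ↦ 2·16·7·1 = 224
  -2*X**2*Z ↦ -2·16·1·8 = -256
  -2*X*Y**2 ↦ -2·4·49·1 = -392
  -3*X*Y*Z ↦ -3·4·7·8 = -672
  2*X*Z**2 ↦ 2·4·1·64 = 512
  2*Y**3 ↦ 2·1·343·1 = 686
  2*Y**2*Z ↦ 2·1·49·8 = 784
  Y*Z**2 ↦ 1·1·7·64 = 448
  2*Z**3 ↦ 2·1·1·512 = 1024
Sum: F(4, 7, 8) = (-192) + (224) + (-256) + (-392) + (-672) + (512) + (686) + (784) + (448) + (1024) = 2166.
Reducing mod 11: 2166 ≡ 10 (mod 11).
Since F(a, b, c) ≡ 10 ≠ 0 (mod 11), P does NOT lie on the curve.


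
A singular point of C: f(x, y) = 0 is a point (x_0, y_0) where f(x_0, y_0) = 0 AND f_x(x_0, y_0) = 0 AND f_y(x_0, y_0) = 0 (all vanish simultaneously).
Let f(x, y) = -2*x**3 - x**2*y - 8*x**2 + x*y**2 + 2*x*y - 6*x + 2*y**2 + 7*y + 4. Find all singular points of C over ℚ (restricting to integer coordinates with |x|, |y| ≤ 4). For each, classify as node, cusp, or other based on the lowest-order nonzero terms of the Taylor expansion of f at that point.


Singular points: {(-1, -2)}; classification: cusp.

Compute partial derivatives:
  f_x = -6*x**2 - 2*x*y - 16*x + y**2 + 2*y - 6.
  f_y = -x**2 + 2*x*y + 2*x + 4*y + 7.
Scan x_0 ∈ {−4, ..., 4}. For each x_0, f_y(x_0, y) is a polynomial in y; find its integer roots y ∈ {−4, ..., 4}, then test f_x and f at those candidates.
  x = -4: f_y(-4, y) = -4*y - 17; no integer root y with |y| ≤ 4.
  x = -3: f_y(-3, y) = -2*y - 8; vanishes at y ∈ {-4}. (-3, -4): f_x = -28 ≠ 0.
  x = -2: f_y(-2, y) = -1; no integer root y with |y| ≤ 4.
  x = -1: f_y(-1, y) = 2*y + 4; vanishes at y ∈ {-2}. (-1, -2): f_x = 0, f = 0 — SINGULAR.
  x = 0: f_y(0, y) = 4*y + 7; no integer root y with |y| ≤ 4.
  x = 1: f_y(1, y) = 6*y + 8; no integer root y with |y| ≤ 4.
  x = 2: f_y(2, y) = 8*y + 7; no integer root y with |y| ≤ 4.
  x = 3: f_y(3, y) = 10*y + 4; no integer root y with |y| ≤ 4.
  x = 4: f_y(4, y) = 12*y - 1; no integer root y with |y| ≤ 4.
Only singular point on the grid: (-1, -2).
Classify: substitute x = -1 + u, y = -2 + v and expand: f = -2*u**3 - u**2*v + u*v**2 + v**2.
No constant or linear terms (consistent with a singular point). Quadratic part: v**2. Cubic part: -2*u**3 - u**2*v + u*v**2.
The quadratic part v**2 is a perfect square, so there is a single (double) tangent line v = 0, i.e. y = -2. Restricting the cubic part to that line (v = 0) leaves -2*u**3 ≠ 0, so f is not divisible by v and the branch is v² ≈ 2*u**3 to lowest order — this is a cusp.
Classification: cusp.


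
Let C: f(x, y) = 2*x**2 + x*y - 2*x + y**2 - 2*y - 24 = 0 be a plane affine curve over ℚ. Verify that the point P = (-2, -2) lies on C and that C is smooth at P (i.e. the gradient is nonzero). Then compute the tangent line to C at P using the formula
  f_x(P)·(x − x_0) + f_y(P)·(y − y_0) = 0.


Tangent line at P: -12*x - 8*y - 40 = 0.

Step 1: f(-2, -2) = 0, so P lies on C.
Step 2: partial derivatives
  f_x(x, y) = 4*x + y - 2, f_y(x, y) = x + 2*y - 2.
  f_x(P) = -12, f_y(P) = -8 (gradient nonzero, so P is smooth).
Step 3: tangent line at P: -12·(x − -2) + -8·(y − -2) = 0.
Expanding: -12*x - 8*y - 40 = 0.


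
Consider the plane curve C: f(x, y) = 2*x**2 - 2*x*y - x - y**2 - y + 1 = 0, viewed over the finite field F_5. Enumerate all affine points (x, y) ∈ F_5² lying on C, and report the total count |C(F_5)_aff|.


Affine F_5-points: {(0, 2)}; count = 1.

For each of the 25 pairs (x, y) ∈ F_5², evaluate f(x, y) mod 5. Record the zeros.
  x = 0: [0↦1, 1↦4, 2↦0, 3↦4, 4↦1]  zeros at y ∈ {2}
  x = 1: [0↦2, 1↦3, 2↦2, 3↦4, 4↦4]  zeros at y ∈ ∅
  x = 2: [0↦2, 1↦1, 2↦3, 3↦3, 4↦1]  zeros at y ∈ ∅
  x = 3: [0↦1, 1↦3, 2↦3, 3↦1, 4↦2]  zeros at y ∈ ∅
  x = 4: [0↦4, 1↦4, 2↦2, 3↦3, 4↦2]  zeros at y ∈ ∅
Collecting zeros: affine points = {(0, 2)}.
Total count |C(F_5)_aff| = 1.


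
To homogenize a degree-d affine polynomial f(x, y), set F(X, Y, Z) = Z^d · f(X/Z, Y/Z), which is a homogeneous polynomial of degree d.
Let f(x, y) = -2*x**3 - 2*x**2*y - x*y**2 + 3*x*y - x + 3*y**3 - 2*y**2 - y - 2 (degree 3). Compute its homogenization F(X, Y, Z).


F(X, Y, Z) = -2*X**3 - 2*X**2*Y - X*Y**2 + 3*X*Y*Z - X*Z**2 + 3*Y**3 - 2*Y**2*Z - Y*Z**2 - 2*Z**3

deg(f) = 3.
Substitute x = X/Z, y = Y/Z into f, then multiply by Z^3.
  monomial -2·x^3·y^0 ↦ -2·X^3·Y^0·Z^0.
  monomial -2·x^2·y^1 ↦ -2·X^2·Y^1·Z^0.
  monomial -1·x^1·y^2 ↦ -1·X^1·Y^2·Z^0.
  monomial 3·x^1·y^1 ↦ 3·X^1·Y^1·Z^1.
  monomial -1·x^1·y^0 ↦ -1·X^1·Y^0·Z^2.
  monomial 3·x^0·y^3 ↦ 3·X^0·Y^3·Z^0.
  monomial -2·x^0·y^2 ↦ -2·X^0·Y^2·Z^1.
  monomial -1·x^0·y^1 ↦ -1·X^0·Y^1·Z^2.
  monomial -2·x^0·y^0 ↦ -2·X^0·Y^0·Z^3.
Collecting: F(X, Y, Z) = -2*X**3 - 2*X**2*Y - X*Y**2 + 3*X*Y*Z - X*Z**2 + 3*Y**3 - 2*Y**2*Z - Y*Z**2 - 2*Z**3.


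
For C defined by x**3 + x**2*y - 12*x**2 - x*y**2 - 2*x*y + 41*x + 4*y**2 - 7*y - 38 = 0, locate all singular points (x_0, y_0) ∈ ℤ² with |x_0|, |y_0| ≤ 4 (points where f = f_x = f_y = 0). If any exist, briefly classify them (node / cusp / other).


Singular points: {(3, 2)}; classification: node.

Compute partial derivatives:
  f_x = 3*x**2 + 2*x*y - 24*x - y**2 - 2*y + 41.
  f_y = x**2 - 2*x*y - 2*x + 8*y - 7.
Scan x_0 ∈ {−4, ..., 4}. For each x_0, f_y(x_0, y) is a polynomial in y; find its integer roots y ∈ {−4, ..., 4}, then test f_x and f at those candidates.
  x = -4: f_y(-4, y) = 16*y + 17; no integer root y with |y| ≤ 4.
  x = -3: f_y(-3, y) = 14*y + 8; no integer root y with |y| ≤ 4.
  x = -2: f_y(-2, y) = 12*y + 1; no integer root y with |y| ≤ 4.
  x = -1: f_y(-1, y) = 10*y - 4; no integer root y with |y| ≤ 4.
  x = 0: f_y(0, y) = 8*y - 7; no integer root y with |y| ≤ 4.
  x = 1: f_y(1, y) = 6*y - 8; no integer root y with |y| ≤ 4.
  x = 2: f_y(2, y) = 4*y - 7; no integer root y with |y| ≤ 4.
  x = 3: f_y(3, y) = 2*y - 4; vanishes at y ∈ {2}. (3, 2): f_x = 0, f = 0 — SINGULAR.
  x = 4: f_y(4, y) = 1; no integer root y with |y| ≤ 4.
Only singular point on the grid: (3, 2).
Classify: substitute x = 3 + u, y = 2 + v and expand: f = u**3 + u**2*v - u**2 - u*v**2 + v**2.
No constant or linear terms (consistent with a singular point). Quadratic part: -u**2 + v**2. Cubic part: u**3 + u**2*v - u*v**2.
The quadratic part v**2 - u**2 = (v − u)(v + u) splits into two distinct linear factors, so there are two distinct tangent lines y − 2 = ±(x − 3) — this is a node (ordinary double point).
Classification: node.


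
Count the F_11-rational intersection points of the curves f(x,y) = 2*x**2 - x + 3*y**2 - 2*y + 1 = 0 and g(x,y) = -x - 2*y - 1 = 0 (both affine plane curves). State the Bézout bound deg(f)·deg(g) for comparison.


Common zeros: {(0, 5)}; count = 1; Bézout bound = 2.

deg(f) = 2, deg(g) = 1, so Bézout bound = 2.
Scan x ∈ F_11. For each x, list the y ∈ F_11 with f(x, y) ≡ 0 and those with g(x, y) ≡ 0 (mod 11); the common zeros in that column are the intersection.
  x = 0: f ≡ 0 at y ∈ {3, 5}; g ≡ 0 at y ∈ {5}; common: {5}.
  x = 1: f ≡ 0 at y ∈ ∅; g ≡ 0 at y ∈ {10}; common: ∅.
  x = 2: f ≡ 0 at y ∈ ∅; g ≡ 0 at y ∈ {4}; common: ∅.
  x = 3: f ≡ 0 at y ∈ ∅; g ≡ 0 at y ∈ {9}; common: ∅.
  x = 4: f ≡ 0 at y ∈ ∅; g ≡ 0 at y ∈ {3}; common: ∅.
  x = 5: f ≡ 0 at y ∈ ∅; g ≡ 0 at y ∈ {8}; common: ∅.
  x = 6: f ≡ 0 at y ∈ {3, 5}; g ≡ 0 at y ∈ {2}; common: ∅.
  x = 7: f ≡ 0 at y ∈ {4}; g ≡ 0 at y ∈ {7}; common: ∅.
  x = 8: f ≡ 0 at y ∈ {0, 8}; g ≡ 0 at y ∈ {1}; common: ∅.
  x = 9: f ≡ 0 at y ∈ {0, 8}; g ≡ 0 at y ∈ {6}; common: ∅.
  x = 10: f ≡ 0 at y ∈ {4}; g ≡ 0 at y ∈ {0}; common: ∅.
Collecting: common zeros = {(0, 5)}, so the count is 1.
Comparison with the Bézout bound: 1 ≤ 2 = deg(f)·deg(g), as expected for curves with no common component (the affine F_11-count falls short of the bound because intersections may lie at infinity, over extension fields, or carry multiplicity).


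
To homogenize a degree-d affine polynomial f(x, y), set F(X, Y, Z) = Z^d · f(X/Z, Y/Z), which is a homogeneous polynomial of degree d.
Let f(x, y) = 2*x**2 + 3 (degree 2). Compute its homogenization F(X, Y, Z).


F(X, Y, Z) = 2*X**2 + 3*Z**2

deg(f) = 2.
Substitute x = X/Z, y = Y/Z into f, then multiply by Z^2.
  monomial 2·x^2·y^0 ↦ 2·X^2·Y^0·Z^0.
  monomial 3·x^0·y^0 ↦ 3·X^0·Y^0·Z^2.
Collecting: F(X, Y, Z) = 2*X**2 + 3*Z**2.


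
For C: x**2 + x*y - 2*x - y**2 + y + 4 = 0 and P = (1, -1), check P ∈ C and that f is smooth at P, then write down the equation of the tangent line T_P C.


Tangent line at P: -x + 4*y + 5 = 0.

Step 1: f(1, -1) = 0, so P lies on C.
Step 2: partial derivatives
  f_x(x, y) = 2*x + y - 2, f_y(x, y) = x - 2*y + 1.
  f_x(P) = -1, f_y(P) = 4 (gradient nonzero, so P is smooth).
Step 3: tangent line at P: -1·(x − 1) + 4·(y − -1) = 0.
Expanding: -x + 4*y + 5 = 0.


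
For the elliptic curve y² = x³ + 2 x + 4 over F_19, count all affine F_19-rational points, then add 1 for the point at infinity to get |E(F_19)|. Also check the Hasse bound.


Affine points = {(0, 2), (0, 17), (1, 8), (1, 11), (2, 4), (2, 15), (4, 0), (5, 5), (5, 14), (6, 2), (6, 17), (7, 0), (8, 0), (10, 6), (10, 13), (13, 2), (13, 17), (16, 3), (16, 16), (17, 7), (17, 12), (18, 1), (18, 18)}; affine count = 23; |E(F_19)| = 24.

Discriminant check: Δ ∝ 4a³ + 27b² = 4·2³ + 27·4² = 4·8 + 27·16 ≡ 8 (mod 19). Nonzero ⇒ E is nonsingular.
For each x ∈ F_19, compute rhs = x³ + 2·x + 4 mod 19, then count y ∈ F_19 with y² ≡ rhs.
  x = 0: rhs = 4, matching y values: 2, 17 (2 points).
  x = 1: rhs = 7, matching y values: 8, 11 (2 points).
  x = 2: rhs = 16, matching y values: 4, 15 (2 points).
  x = 3: rhs = 18, matching y values: none (0 points).
  x = 4: rhs = 0, matching y values: 0 (1 points).
  x = 5: rhs = 6, matching y values: 5, 14 (2 points).
  x = 6: rhs = 4, matching y values: 2, 17 (2 points).
  x = 7: rhs = 0, matching y values: 0 (1 points).
  x = 8: rhs = 0, matching y values: 0 (1 points).
  x = 9: rhs = 10, matching y values: none (0 points).
  x = 10: rhs = 17, matching y values: 6, 13 (2 points).
  x = 11: rhs = 8, matching y values: none (0 points).
  x = 12: rhs = 8, matching y values: none (0 points).
  x = 13: rhs = 4, matching y values: 2, 17 (2 points).
  x = 14: rhs = 2, matching y values: none (0 points).
  x = 15: rhs = 8, matching y values: none (0 points).
  x = 16: rhs = 9, matching y values: 3, 16 (2 points).
  x = 17: rhs = 11, matching y values: 7, 12 (2 points).
  x = 18: rhs = 1, matching y values: 1, 18 (2 points).
Total affine count: 23.
Full point count |E(F_19)| = 23 + 1 = 24.
Hasse bound: |24 − (19+1)| = |4| = 4 ≤ 2√19 ≈ 8.7178 ✓.


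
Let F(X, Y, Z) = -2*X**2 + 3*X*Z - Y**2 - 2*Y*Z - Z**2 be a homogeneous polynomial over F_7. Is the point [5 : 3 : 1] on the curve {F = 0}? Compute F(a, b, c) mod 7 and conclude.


F(5,3,1) ≡ 5 (mod 7); P is NOT on the curve.

Evaluate F(5, 3, 1) term-by-term (mod 7).
  -2*X**2 ↦ -2·25·1·1 = -50
  3*X*Z ↦ 3·5·1·1 = 15
  -Y**2 ↦ -1·1·9·1 = -9
  -2*Y*Z ↦ -2·1·3·1 = -6
  -Z**2 ↦ -1·1·1·1 = -1
Sum: F(5, 3, 1) = (-50) + (15) + (-9) + (-6) + (-1) = -51.
Reducing mod 7: -51 ≡ 5 (mod 7).
Since F(a, b, c) ≡ 5 ≠ 0 (mod 7), P does NOT lie on the curve.


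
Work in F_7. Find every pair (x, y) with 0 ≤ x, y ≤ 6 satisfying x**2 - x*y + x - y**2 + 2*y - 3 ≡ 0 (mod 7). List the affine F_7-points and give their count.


Affine F_7-points: {(1, 3), (1, 5), (3, 1), (3, 5), (4, 1), (4, 4), (6, 4), (6, 6)}; count = 8.

For each of the 49 pairs (x, y) ∈ F_7², evaluate f(x, y) mod 7. Record the zeros.
  x = 0: [0↦4, 1↦5, 2↦4, 3↦1, 4↦3, 5↦3, 6↦1]  zeros at y ∈ ∅
  x = 1: [0↦6, 1↦6, 2↦4, 3↦0, 4↦1, 5↦0, 6↦4]  zeros at y ∈ {3, 5}
  x = 2: [0↦3, 1↦2, 2↦6, 3↦1, 4↦1, 5↦6, 6↦2]  zeros at y ∈ ∅
  x = 3: [0↦2, 1↦0, 2↦3, 3↦4, 4↦3, 5↦0, 6↦2]  zeros at y ∈ {1, 5}
  x = 4: [0↦3, 1↦0, 2↦2, 3↦2, 4↦0, 5↦3, 6↦4]  zeros at y ∈ {1, 4}
  x = 5: [0↦6, 1↦2, 2↦3, 3↦2, 4↦6, 5↦1, 6↦1]  zeros at y ∈ ∅
  x = 6: [0↦4, 1↦6, 2↦6, 3↦4, 4↦0, 5↦1, 6↦0]  zeros at y ∈ {4, 6}
Collecting zeros: affine points = {(1, 3), (1, 5), (3, 1), (3, 5), (4, 1), (4, 4), (6, 4), (6, 6)}.
Total count |C(F_7)_aff| = 8.


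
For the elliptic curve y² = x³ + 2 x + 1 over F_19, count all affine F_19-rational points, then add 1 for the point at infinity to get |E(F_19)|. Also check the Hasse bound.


Affine points = {(0, 1), (0, 18), (1, 2), (1, 17), (4, 4), (4, 15), (6, 1), (6, 18), (7, 4), (7, 15), (8, 4), (8, 15), (9, 8), (9, 11), (11, 9), (11, 10), (12, 9), (12, 10), (13, 1), (13, 18), (15, 9), (15, 10), (16, 5), (16, 14), (18, 6), (18, 13)}; affine count = 26; |E(F_19)| = 27.

Discriminant check: Δ ∝ 4a³ + 27b² = 4·2³ + 27·1² = 4·8 + 27·1 ≡ 2 (mod 19). Nonzero ⇒ E is nonsingular.
For each x ∈ F_19, compute rhs = x³ + 2·x + 1 mod 19, then count y ∈ F_19 with y² ≡ rhs.
  x = 0: rhs = 1, matching y values: 1, 18 (2 points).
  x = 1: rhs = 4, matching y values: 2, 17 (2 points).
  x = 2: rhs = 13, matching y values: none (0 points).
  x = 3: rhs = 15, matching y values: none (0 points).
  x = 4: rhs = 16, matching y values: 4, 15 (2 points).
  x = 5: rhs = 3, matching y values: none (0 points).
  x = 6: rhs = 1, matching y values: 1, 18 (2 points).
  x = 7: rhs = 16, matching y values: 4, 15 (2 points).
  x = 8: rhs = 16, matching y values: 4, 15 (2 points).
  x = 9: rhs = 7, matching y values: 8, 11 (2 points).
  x = 10: rhs = 14, matching y values: none (0 points).
  x = 11: rhs = 5, matching y values: 9, 10 (2 points).
  x = 12: rhs = 5, matching y values: 9, 10 (2 points).
  x = 13: rhs = 1, matching y values: 1, 18 (2 points).
  x = 14: rhs = 18, matching y values: none (0 points).
  x = 15: rhs = 5, matching y values: 9, 10 (2 points).
  x = 16: rhs = 6, matching y values: 5, 14 (2 points).
  x = 17: rhs = 8, matching y values: none (0 points).
  x = 18: rhs = 17, matching y values: 6, 13 (2 points).
Total affine count: 26.
Full point count |E(F_19)| = 26 + 1 = 27.
Hasse bound: |27 − (19+1)| = |7| = 7 ≤ 2√19 ≈ 8.7178 ✓.


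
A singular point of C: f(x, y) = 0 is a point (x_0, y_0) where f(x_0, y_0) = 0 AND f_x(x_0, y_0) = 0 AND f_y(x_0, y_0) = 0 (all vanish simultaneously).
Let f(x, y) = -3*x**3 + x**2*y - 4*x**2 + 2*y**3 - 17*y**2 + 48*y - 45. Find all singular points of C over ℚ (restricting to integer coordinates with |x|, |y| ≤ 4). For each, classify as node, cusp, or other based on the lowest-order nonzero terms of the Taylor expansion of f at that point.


Singular points: {(0, 3)}; classification: node.

Compute partial derivatives:
  f_x = -9*x**2 + 2*x*y - 8*x.
  f_y = x**2 + 6*y**2 - 34*y + 48.
Scan x_0 ∈ {−4, ..., 4}. For each x_0, f_y(x_0, y) is a polynomial in y; find its integer roots y ∈ {−4, ..., 4}, then test f_x and f at those candidates.
  x = -4: f_y(-4, y) = 6*y**2 - 34*y + 64; no integer root y with |y| ≤ 4.
  x = -3: f_y(-3, y) = 6*y**2 - 34*y + 57; no integer root y with |y| ≤ 4.
  x = -2: f_y(-2, y) = 6*y**2 - 34*y + 52; no integer root y with |y| ≤ 4.
  x = -1: f_y(-1, y) = 6*y**2 - 34*y + 49; no integer root y with |y| ≤ 4.
  x = 0: f_y(0, y) = 6*y**2 - 34*y + 48; vanishes at y ∈ {3}. (0, 3): f_x = 0, f = 0 — SINGULAR.
  x = 1: f_y(1, y) = 6*y**2 - 34*y + 49; no integer root y with |y| ≤ 4.
  x = 2: f_y(2, y) = 6*y**2 - 34*y + 52; no integer root y with |y| ≤ 4.
  x = 3: f_y(3, y) = 6*y**2 - 34*y + 57; no integer root y with |y| ≤ 4.
  x = 4: f_y(4, y) = 6*y**2 - 34*y + 64; no integer root y with |y| ≤ 4.
Only singular point on the grid: (0, 3).
Classify: substitute x = 0 + u, y = 3 + v and expand: f = -3*u**3 + u**2*v - u**2 + 2*v**3 + v**2.
No constant or linear terms (consistent with a singular point). Quadratic part: -u**2 + v**2. Cubic part: -3*u**3 + u**2*v + 2*v**3.
The quadratic part v**2 - u**2 = (v − u)(v + u) splits into two distinct linear factors, so there are two distinct tangent lines y − 3 = ±(x − 0) — this is a node (ordinary double point).
Classification: node.


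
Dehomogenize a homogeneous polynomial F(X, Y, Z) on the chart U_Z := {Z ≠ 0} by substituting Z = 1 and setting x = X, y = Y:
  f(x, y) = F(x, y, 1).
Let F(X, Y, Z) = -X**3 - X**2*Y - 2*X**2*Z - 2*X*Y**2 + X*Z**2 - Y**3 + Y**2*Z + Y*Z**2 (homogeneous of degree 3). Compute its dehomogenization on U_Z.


f(x, y) = -x**3 - x**2*y - 2*x**2 - 2*x*y**2 + x - y**3 + y**2 + y

On U_Z we set Z = 1. Each monomial c·X^i·Y^j·Z^k in F becomes c·x^i·y^j·1^k = c·x^i·y^j.
Substituting Z = 1: F(X, Y, 1) = -x**3 - x**2*y - 2*x**2 - 2*x*y**2 + x - y**3 + y**2 + y.
Note: deg(f) ≤ deg(F) = 3; strict inequality happens when F is divisible by Z (lost terms).


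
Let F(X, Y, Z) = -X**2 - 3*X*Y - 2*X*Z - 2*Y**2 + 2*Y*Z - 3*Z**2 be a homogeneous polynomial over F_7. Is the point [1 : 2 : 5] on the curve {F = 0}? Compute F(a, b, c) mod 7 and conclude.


F(1,2,5) ≡ 4 (mod 7); P is NOT on the curve.

Evaluate F(1, 2, 5) term-by-term (mod 7).
  -X**2 ↦ -1·1·1·1 = -1
  -3*X*Y ↦ -3·1·2·1 = -6
  -2*X*Z ↦ -2·1·1·5 = -10
  -2*Y**2 ↦ -2·1·4·1 = -8
  2*Y*Z ↦ 2·1·2·5 = 20
  -3*Z**2 ↦ -3·1·1·25 = -75
Sum: F(1, 2, 5) = (-1) + (-6) + (-10) + (-8) + (20) + (-75) = -80.
Reducing mod 7: -80 ≡ 4 (mod 7).
Since F(a, b, c) ≡ 4 ≠ 0 (mod 7), P does NOT lie on the curve.


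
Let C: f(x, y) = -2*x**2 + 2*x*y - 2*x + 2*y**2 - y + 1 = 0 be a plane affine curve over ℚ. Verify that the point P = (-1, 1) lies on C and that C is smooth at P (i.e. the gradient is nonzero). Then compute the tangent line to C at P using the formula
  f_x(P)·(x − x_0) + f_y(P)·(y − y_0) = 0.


Tangent line at P: 4*x + y + 3 = 0.

Step 1: f(-1, 1) = 0, so P lies on C.
Step 2: partial derivatives
  f_x(x, y) = -4*x + 2*y - 2, f_y(x, y) = 2*x + 4*y - 1.
  f_x(P) = 4, f_y(P) = 1 (gradient nonzero, so P is smooth).
Step 3: tangent line at P: 4·(x − -1) + 1·(y − 1) = 0.
Expanding: 4*x + y + 3 = 0.


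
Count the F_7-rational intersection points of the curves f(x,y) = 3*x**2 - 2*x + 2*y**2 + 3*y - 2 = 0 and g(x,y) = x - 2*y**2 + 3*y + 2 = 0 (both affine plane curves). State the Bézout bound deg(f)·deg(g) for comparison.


Common zeros: {(5, 0)}; count = 1; Bézout bound = 4.

deg(f) = 2, deg(g) = 2, so Bézout bound = 4.
Scan x ∈ F_7. For each x, list the y ∈ F_7 with f(x, y) ≡ 0 and those with g(x, y) ≡ 0 (mod 7); the common zeros in that column are the intersection.
  x = 0: f ≡ 0 at y ∈ {4, 5}; g ≡ 0 at y ∈ {2, 3}; common: ∅.
  x = 1: f ≡ 0 at y ∈ ∅; g ≡ 0 at y ∈ ∅; common: ∅.
  x = 2: f ≡ 0 at y ∈ ∅; g ≡ 0 at y ∈ ∅; common: ∅.
  x = 3: f ≡ 0 at y ∈ {4, 5}; g ≡ 0 at y ∈ {6}; common: ∅.
  x = 4: f ≡ 0 at y ∈ ∅; g ≡ 0 at y ∈ {1, 4}; common: ∅.
  x = 5: f ≡ 0 at y ∈ {0, 2}; g ≡ 0 at y ∈ {0, 5}; common: {0}.
  x = 6: f ≡ 0 at y ∈ ∅; g ≡ 0 at y ∈ ∅; common: ∅.
Collecting: common zeros = {(5, 0)}, so the count is 1.
Comparison with the Bézout bound: 1 ≤ 4 = deg(f)·deg(g), as expected for curves with no common component (the affine F_7-count falls short of the bound because intersections may lie at infinity, over extension fields, or carry multiplicity).


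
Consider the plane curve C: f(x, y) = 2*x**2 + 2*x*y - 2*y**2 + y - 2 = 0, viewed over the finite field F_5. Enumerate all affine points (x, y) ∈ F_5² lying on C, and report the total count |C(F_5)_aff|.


Affine F_5-points: {(0, 4), (1, 0), (1, 4), (4, 0), (4, 2)}; count = 5.

For each of the 25 pairs (x, y) ∈ F_5², evaluate f(x, y) mod 5. Record the zeros.
  x = 0: [0↦3, 1↦2, 2↦2, 3↦3, 4↦0]  zeros at y ∈ {4}
  x = 1: [0↦0, 1↦1, 2↦3, 3↦1, 4↦0]  zeros at y ∈ {0, 4}
  x = 2: [0↦1, 1↦4, 2↦3, 3↦3, 4↦4]  zeros at y ∈ ∅
  x = 3: [0↦1, 1↦1, 2↦2, 3↦4, 4↦2]  zeros at y ∈ ∅
  x = 4: [0↦0, 1↦2, 2↦0, 3↦4, 4↦4]  zeros at y ∈ {0, 2}
Collecting zeros: affine points = {(0, 4), (1, 0), (1, 4), (4, 0), (4, 2)}.
Total count |C(F_5)_aff| = 5.


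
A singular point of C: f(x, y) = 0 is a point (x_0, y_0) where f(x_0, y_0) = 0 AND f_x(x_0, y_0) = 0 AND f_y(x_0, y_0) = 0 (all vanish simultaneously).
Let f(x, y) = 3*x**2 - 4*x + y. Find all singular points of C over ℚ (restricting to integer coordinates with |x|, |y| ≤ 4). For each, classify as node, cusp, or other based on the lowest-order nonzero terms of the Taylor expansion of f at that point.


No singular points in the scanned grid; C is smooth there.

Compute partial derivatives:
  f_x = 6*x - 4.
  f_y = 1.
f_y = 1 is a nonzero constant, so f_y never vanishes: no point (x, y) can satisfy f = f_x = f_y = 0. In particular no (x, y) ∈ {−4, ..., 4}² is singular; the curve is smooth.


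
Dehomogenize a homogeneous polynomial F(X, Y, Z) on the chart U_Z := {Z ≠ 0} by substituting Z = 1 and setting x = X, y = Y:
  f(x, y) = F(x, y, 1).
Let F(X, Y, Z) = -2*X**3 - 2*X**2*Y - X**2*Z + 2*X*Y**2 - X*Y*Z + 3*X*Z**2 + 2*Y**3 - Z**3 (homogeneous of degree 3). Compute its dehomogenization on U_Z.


f(x, y) = -2*x**3 - 2*x**2*y - x**2 + 2*x*y**2 - x*y + 3*x + 2*y**3 - 1

On U_Z we set Z = 1. Each monomial c·X^i·Y^j·Z^k in F becomes c·x^i·y^j·1^k = c·x^i·y^j.
Substituting Z = 1: F(X, Y, 1) = -2*x**3 - 2*x**2*y - x**2 + 2*x*y**2 - x*y + 3*x + 2*y**3 - 1.
Note: deg(f) ≤ deg(F) = 3; strict inequality happens when F is divisible by Z (lost terms).


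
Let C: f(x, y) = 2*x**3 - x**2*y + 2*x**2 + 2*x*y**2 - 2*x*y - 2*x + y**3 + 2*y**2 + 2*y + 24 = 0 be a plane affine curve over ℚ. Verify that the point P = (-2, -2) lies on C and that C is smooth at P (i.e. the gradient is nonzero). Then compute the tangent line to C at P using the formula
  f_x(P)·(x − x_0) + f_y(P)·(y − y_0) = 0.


Tangent line at P: 18*x + 22*y + 80 = 0.

Step 1: f(-2, -2) = 0, so P lies on C.
Step 2: partial derivatives
  f_x(x, y) = 6*x**2 - 2*x*y + 4*x + 2*y**2 - 2*y - 2, f_y(x, y) = -x**2 + 4*x*y - 2*x + 3*y**2 + 4*y + 2.
  f_x(P) = 18, f_y(P) = 22 (gradient nonzero, so P is smooth).
Step 3: tangent line at P: 18·(x − -2) + 22·(y − -2) = 0.
Expanding: 18*x + 22*y + 80 = 0.


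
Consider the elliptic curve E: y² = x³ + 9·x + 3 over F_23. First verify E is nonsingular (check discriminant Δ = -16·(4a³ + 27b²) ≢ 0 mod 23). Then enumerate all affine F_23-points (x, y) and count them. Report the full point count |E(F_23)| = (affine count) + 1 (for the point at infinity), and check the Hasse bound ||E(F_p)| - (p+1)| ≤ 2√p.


Affine points = {(0, 7), (0, 16), (1, 6), (1, 17), (2, 11), (2, 12), (5, 9), (5, 14), (7, 8), (7, 15), (8, 9), (8, 14), (9, 10), (9, 13), (10, 9), (10, 14), (17, 3), (17, 20), (19, 8), (19, 15), (20, 8), (20, 15), (21, 0), (22, 4), (22, 19)}; affine count = 25; |E(F_23)| = 26.

Discriminant check: Δ ∝ 4a³ + 27b² = 4·9³ + 27·3² = 4·729 + 27·9 ≡ 8 (mod 23). Nonzero ⇒ E is nonsingular.
For each x ∈ F_23, compute rhs = x³ + 9·x + 3 mod 23, then count y ∈ F_23 with y² ≡ rhs.
  x = 0: rhs = 3, matching y values: 7, 16 (2 points).
  x = 1: rhs = 13, matching y values: 6, 17 (2 points).
  x = 2: rhs = 6, matching y values: 11, 12 (2 points).
  x = 3: rhs = 11, matching y values: none (0 points).
  x = 4: rhs = 11, matching y values: none (0 points).
  x = 5: rhs = 12, matching y values: 9, 14 (2 points).
  x = 6: rhs = 20, matching y values: none (0 points).
  x = 7: rhs = 18, matching y values: 8, 15 (2 points).
  x = 8: rhs = 12, matching y values: 9, 14 (2 points).
  x = 9: rhs = 8, matching y values: 10, 13 (2 points).
  x = 10: rhs = 12, matching y values: 9, 14 (2 points).
  x = 11: rhs = 7, matching y values: none (0 points).
  x = 12: rhs = 22, matching y values: none (0 points).
  x = 13: rhs = 17, matching y values: none (0 points).
  x = 14: rhs = 21, matching y values: none (0 points).
  x = 15: rhs = 17, matching y values: none (0 points).
  x = 16: rhs = 11, matching y values: none (0 points).
  x = 17: rhs = 9, matching y values: 3, 20 (2 points).
  x = 18: rhs = 17, matching y values: none (0 points).
  x = 19: rhs = 18, matching y values: 8, 15 (2 points).
  x = 20: rhs = 18, matching y values: 8, 15 (2 points).
  x = 21: rhs = 0, matching y values: 0 (1 points).
  x = 22: rhs = 16, matching y values: 4, 19 (2 points).
Total affine count: 25.
Full point count |E(F_23)| = 25 + 1 = 26.
Hasse bound: |26 − (23+1)| = |2| = 2 ≤ 2√23 ≈ 9.5917 ✓.


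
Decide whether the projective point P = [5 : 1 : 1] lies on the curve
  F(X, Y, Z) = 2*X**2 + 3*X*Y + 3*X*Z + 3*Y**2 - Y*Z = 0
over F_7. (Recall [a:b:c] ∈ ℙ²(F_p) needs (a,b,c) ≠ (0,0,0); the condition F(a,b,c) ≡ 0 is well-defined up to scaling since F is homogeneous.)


F(5,1,1) ≡ 5 (mod 7); P is NOT on the curve.

Evaluate F(5, 1, 1) term-by-term (mod 7).
  2*X**2 ↦ 2·25·1·1 = 50
  3*X*Y ↦ 3·5·1·1 = 15
  3*X*Z ↦ 3·5·1·1 = 15
  3*Y**2 ↦ 3·1·1·1 = 3
  -Y*Z ↦ -1·1·1·1 = -1
Sum: F(5, 1, 1) = (50) + (15) + (15) + (3) + (-1) = 82.
Reducing mod 7: 82 ≡ 5 (mod 7).
Since F(a, b, c) ≡ 5 ≠ 0 (mod 7), P does NOT lie on the curve.


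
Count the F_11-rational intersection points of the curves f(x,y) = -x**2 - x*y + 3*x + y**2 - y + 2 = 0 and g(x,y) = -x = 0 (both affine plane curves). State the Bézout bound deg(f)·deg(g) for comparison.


Common zeros: {(0, 5), (0, 7)}; count = 2; Bézout bound = 2.

deg(f) = 2, deg(g) = 1, so Bézout bound = 2.
Scan x ∈ F_11. For each x, list the y ∈ F_11 with f(x, y) ≡ 0 and those with g(x, y) ≡ 0 (mod 11); the common zeros in that column are the intersection.
  x = 0: f ≡ 0 at y ∈ {5, 7}; g ≡ 0 at y ∈ {0, 1, 2, 3, 4, 5, 6, 7, 8, 9, 10}; common: {5, 7}.
  x = 1: f ≡ 0 at y ∈ ∅; g ≡ 0 at y ∈ ∅; common: ∅.
  x = 2: f ≡ 0 at y ∈ {6, 8}; g ≡ 0 at y ∈ ∅; common: ∅.
  x = 3: f ≡ 0 at y ∈ ∅; g ≡ 0 at y ∈ ∅; common: ∅.
  x = 4: f ≡ 0 at y ∈ {8}; g ≡ 0 at y ∈ ∅; common: ∅.
  x = 5: f ≡ 0 at y ∈ ∅; g ≡ 0 at y ∈ ∅; common: ∅.
  x = 6: f ≡ 0 at y ∈ {1, 6}; g ≡ 0 at y ∈ ∅; common: ∅.
  x = 7: f ≡ 0 at y ∈ {1, 7}; g ≡ 0 at y ∈ ∅; common: ∅.
  x = 8: f ≡ 0 at y ∈ ∅; g ≡ 0 at y ∈ ∅; common: ∅.
  x = 9: f ≡ 0 at y ∈ {5}; g ≡ 0 at y ∈ ∅; common: ∅.
  x = 10: f ≡ 0 at y ∈ ∅; g ≡ 0 at y ∈ ∅; common: ∅.
Collecting: common zeros = {(0, 5), (0, 7)}, so the count is 2.
Comparison with the Bézout bound: 2 ≤ 2 = deg(f)·deg(g), as expected for curves with no common component (the bound is attained).


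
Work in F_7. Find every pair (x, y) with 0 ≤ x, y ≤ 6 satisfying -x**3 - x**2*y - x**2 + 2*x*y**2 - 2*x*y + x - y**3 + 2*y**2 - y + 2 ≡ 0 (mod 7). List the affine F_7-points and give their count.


Affine F_7-points: {(0, 2), (1, 1), (2, 5), (5, 1), (5, 2), (6, 1), (6, 2), (6, 4)}; count = 8.

For each of the 49 pairs (x, y) ∈ F_7², evaluate f(x, y) mod 7. Record the zeros.
  x = 0: [0↦2, 1↦2, 2↦0, 3↦4, 4↦1, 5↦6, 6↦6]  zeros at y ∈ {2}
  x = 1: [0↦1, 1↦0, 2↦1, 3↦5, 4↦6, 5↦5, 6↦3]  zeros at y ∈ {1}
  x = 2: [0↦6, 1↦2, 2↦4, 3↦6, 4↦2, 5↦0, 6↦1]  zeros at y ∈ {5}
  x = 3: [0↦4, 1↦2, 2↦3, 3↦1, 4↦4, 5↦6, 6↦1]  zeros at y ∈ ∅
  x = 4: [0↦3, 1↦1, 2↦6, 3↦5, 4↦6, 5↦3, 6↦4]  zeros at y ∈ ∅
  x = 5: [0↦4, 1↦0, 2↦0, 3↦5, 4↦2, 5↦6, 6↦4]  zeros at y ∈ {1, 2}
  x = 6: [0↦1, 1↦0, 2↦0, 3↦2, 4↦0, 5↦2, 6↦2]  zeros at y ∈ {1, 2, 4}
Collecting zeros: affine points = {(0, 2), (1, 1), (2, 5), (5, 1), (5, 2), (6, 1), (6, 2), (6, 4)}.
Total count |C(F_7)_aff| = 8.


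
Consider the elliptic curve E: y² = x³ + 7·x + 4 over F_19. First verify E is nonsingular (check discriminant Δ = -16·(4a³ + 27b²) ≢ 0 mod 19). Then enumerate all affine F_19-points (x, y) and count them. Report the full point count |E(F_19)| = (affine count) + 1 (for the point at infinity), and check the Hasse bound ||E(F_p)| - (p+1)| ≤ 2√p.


Affine points = {(0, 2), (0, 17), (2, 8), (2, 11), (4, 1), (4, 18), (7, 4), (7, 15), (9, 6), (9, 13), (11, 5), (11, 14), (12, 7), (12, 12), (15, 8), (15, 11), (17, 1), (17, 18)}; affine count = 18; |E(F_19)| = 19.

Discriminant check: Δ ∝ 4a³ + 27b² = 4·7³ + 27·4² = 4·343 + 27·16 ≡ 18 (mod 19). Nonzero ⇒ E is nonsingular.
For each x ∈ F_19, compute rhs = x³ + 7·x + 4 mod 19, then count y ∈ F_19 with y² ≡ rhs.
  x = 0: rhs = 4, matching y values: 2, 17 (2 points).
  x = 1: rhs = 12, matching y values: none (0 points).
  x = 2: rhs = 7, matching y values: 8, 11 (2 points).
  x = 3: rhs = 14, matching y values: none (0 points).
  x = 4: rhs = 1, matching y values: 1, 18 (2 points).
  x = 5: rhs = 12, matching y values: none (0 points).
  x = 6: rhs = 15, matching y values: none (0 points).
  x = 7: rhs = 16, matching y values: 4, 15 (2 points).
  x = 8: rhs = 2, matching y values: none (0 points).
  x = 9: rhs = 17, matching y values: 6, 13 (2 points).
  x = 10: rhs = 10, matching y values: none (0 points).
  x = 11: rhs = 6, matching y values: 5, 14 (2 points).
  x = 12: rhs = 11, matching y values: 7, 12 (2 points).
  x = 13: rhs = 12, matching y values: none (0 points).
  x = 14: rhs = 15, matching y values: none (0 points).
  x = 15: rhs = 7, matching y values: 8, 11 (2 points).
  x = 16: rhs = 13, matching y values: none (0 points).
  x = 17: rhs = 1, matching y values: 1, 18 (2 points).
  x = 18: rhs = 15, matching y values: none (0 points).
Total affine count: 18.
Full point count |E(F_19)| = 18 + 1 = 19.
Hasse bound: |19 − (19+1)| = |-1| = 1 ≤ 2√19 ≈ 8.7178 ✓.


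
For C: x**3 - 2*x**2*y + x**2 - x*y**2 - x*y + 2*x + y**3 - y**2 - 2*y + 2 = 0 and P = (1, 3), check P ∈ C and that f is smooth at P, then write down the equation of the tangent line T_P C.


Tangent line at P: -17*x + 10*y - 13 = 0.

Step 1: f(1, 3) = 0, so P lies on C.
Step 2: partial derivatives
  f_x(x, y) = 3*x**2 - 4*x*y + 2*x - y**2 - y + 2, f_y(x, y) = -2*x**2 - 2*x*y - x + 3*y**2 - 2*y - 2.
  f_x(P) = -17, f_y(P) = 10 (gradient nonzero, so P is smooth).
Step 3: tangent line at P: -17·(x − 1) + 10·(y − 3) = 0.
Expanding: -17*x + 10*y - 13 = 0.
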